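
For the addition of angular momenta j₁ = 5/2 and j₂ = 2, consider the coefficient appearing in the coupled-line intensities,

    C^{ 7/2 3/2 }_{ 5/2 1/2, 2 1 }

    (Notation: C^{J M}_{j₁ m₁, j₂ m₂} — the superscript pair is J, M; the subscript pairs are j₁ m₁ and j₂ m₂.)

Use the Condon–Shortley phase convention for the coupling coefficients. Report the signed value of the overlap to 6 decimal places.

triangle: 1!*4!*3!/9! = 144/362880
(j±m)!: 3!*2!*3!*1!*5!*2! = 17280
prefactor² = (2J+1)*Δ*N² = 384/7
  k=0: +1/(0!*1!*2!*3!*2!*0!) = 1/24
  k=1: −1/(1!*0!*1!*2!*3!*1!) = -1/12
Σ = -1/24  ⇒  CG² = 384/7*(-1/24)² = 2/21
CG = −√(2/21) = -0.308607

-0.308607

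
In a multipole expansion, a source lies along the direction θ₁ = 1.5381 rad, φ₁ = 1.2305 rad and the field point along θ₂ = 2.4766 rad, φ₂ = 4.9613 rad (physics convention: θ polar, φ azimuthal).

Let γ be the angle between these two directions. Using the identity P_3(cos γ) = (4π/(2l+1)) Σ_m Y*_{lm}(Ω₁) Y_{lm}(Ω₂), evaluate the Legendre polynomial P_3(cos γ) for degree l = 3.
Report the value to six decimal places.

Expand P_3 via completeness: Σ_{m} conj(Y_{3,m}) at Ω₁ times Y_{3,m} at Ω₂ —
  term(m=-3) = +0.007985+0.040044i   from Y*(Ω₁)=-0.355144-0.217695i, Y(Ω₂)=-0.066583-0.071942i
  term(m=-2) = -0.003908+0.009443i   from Y*(Ω₁)=-0.025938+0.021000i, Y(Ω₂)=+0.269045-0.146220i
  term(m=-1) = +0.111658-0.074633i   from Y*(Ω₁)=-0.107233-0.302858i, Y(Ω₂)=+0.102981+0.405145i
  term(m=+0) = +0.001032+0.000000i   from Y*(Ω₁)=-0.036533-0.000000i, Y(Ω₂)=-0.028258+0.000000i
  term(m=+1) = +0.111658+0.074633i   from Y*(Ω₁)=+0.107233-0.302858i, Y(Ω₂)=-0.102981+0.405145i
  term(m=+2) = -0.003908-0.009443i   from Y*(Ω₁)=-0.025938-0.021000i, Y(Ω₂)=+0.269045+0.146220i
  term(m=+3) = +0.007985-0.040044i   from Y*(Ω₁)=+0.355144-0.217695i, Y(Ω₂)=+0.066583-0.071942i
Total Σ_m = +0.232504+0.000000i. Multiply by 1.795196: +0.417390+0.000000i. P_3(cos γ) = 0.417390

0.417390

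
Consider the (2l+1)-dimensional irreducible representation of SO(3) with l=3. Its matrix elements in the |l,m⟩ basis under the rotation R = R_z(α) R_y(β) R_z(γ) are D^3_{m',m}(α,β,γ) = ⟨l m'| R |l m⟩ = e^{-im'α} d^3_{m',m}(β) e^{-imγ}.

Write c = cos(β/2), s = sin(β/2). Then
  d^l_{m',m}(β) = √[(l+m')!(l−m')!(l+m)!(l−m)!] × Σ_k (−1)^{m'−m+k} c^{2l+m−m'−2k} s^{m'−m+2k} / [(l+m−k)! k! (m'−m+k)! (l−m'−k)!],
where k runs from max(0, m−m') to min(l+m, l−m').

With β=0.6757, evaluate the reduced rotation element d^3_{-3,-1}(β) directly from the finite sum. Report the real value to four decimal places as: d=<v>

d=0.3371

d^3_{-3,-1}(β=0.6757) via the finite sum:
With c≡cos(β/2)=0.943469 and s≡sin(β/2)=0.331459, N=[1·720·2·24]^{1/2}=185.903201
Admissible k: 2..2 (factorial args all ≥0)
  k=2: (−1)^0·185.9032/(48)·0.9435^4·0.3315^2 = +0.337146
d^3_{-3,-1}(0.6757) = +0.337146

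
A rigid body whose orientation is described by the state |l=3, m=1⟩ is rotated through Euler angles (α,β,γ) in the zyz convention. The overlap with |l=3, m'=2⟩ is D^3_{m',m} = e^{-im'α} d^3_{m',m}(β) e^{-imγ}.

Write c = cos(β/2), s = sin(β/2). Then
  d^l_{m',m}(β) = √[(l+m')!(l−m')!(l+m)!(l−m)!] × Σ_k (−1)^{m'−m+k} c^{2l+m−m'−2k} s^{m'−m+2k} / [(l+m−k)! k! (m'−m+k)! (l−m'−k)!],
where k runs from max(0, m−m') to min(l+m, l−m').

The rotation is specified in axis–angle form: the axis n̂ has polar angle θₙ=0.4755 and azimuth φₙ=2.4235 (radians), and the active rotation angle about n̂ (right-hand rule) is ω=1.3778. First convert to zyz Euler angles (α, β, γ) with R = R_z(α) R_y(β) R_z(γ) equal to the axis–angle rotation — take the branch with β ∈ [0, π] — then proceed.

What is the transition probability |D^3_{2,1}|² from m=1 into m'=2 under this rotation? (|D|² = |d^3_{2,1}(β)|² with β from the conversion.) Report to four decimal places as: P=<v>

P=0.3614

Axis–angle → zyz. n̂ = (sinθₙcosφₙ, sinθₙsinφₙ, cosθₙ) = (-0.344739, +0.301198, +0.889064), ω = 1.3778.
R = I cosω + sinω [n̂]ₓ + (1−cosω) n̂n̂ᵀ gives
  R = [+0.287851, -0.956477, +0.047897; +0.788638, +0.265121, +0.554762; -0.543315, -0.121915, +0.830629]
β = atan2(√(R₁₃²+R₂₃²), R₃₃) = 0.590559; α = atan2(R₂₃, R₁₃) mod 2π = 1.484672; γ = atan2(R₃₂, −R₃₁) mod 2π = 6.062450
D^3_{2,1}(1.4847,0.5906,6.0625) = e^{-i·2·1.4847}·d^3_{2,1}(0.5906)·e^{-i·1·6.0625}. Compute d first:
With c≡cos(β/2)=0.956721 and s≡sin(β/2)=0.291007, N=[120·1·24·2]^{1/2}=75.894664
k∈{0,1} keeps every argument non-negative
  k=0: (−1)^1·75.8947/(24)·0.9567^5·0.2910^1 = -0.737616
  k=1: (−1)^2·75.8947/(12)·0.9567^3·0.2910^3 = +0.136489
d^3_{2,1}(0.5906) = -0.737616 +0.136489 = -0.601127
|D^3_{2,1}|² = |d^3_{2,1}(β)|² = (-0.601127)² = 0.361353 (the z-rotation phases have unit modulus)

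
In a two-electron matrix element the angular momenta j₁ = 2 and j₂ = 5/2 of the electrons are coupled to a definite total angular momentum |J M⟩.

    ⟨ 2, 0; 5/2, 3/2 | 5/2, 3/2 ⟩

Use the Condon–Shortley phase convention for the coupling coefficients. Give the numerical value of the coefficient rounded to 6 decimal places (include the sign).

√[6·2!2!3!/8! · 2!2!4!1!4!1!] = √(288/35)
  +(−1)^1/∏(1,1,1,3,1,0)! = -1/6  (running -1/6)
  +(−1)^2/∏(2,0,0,2,2,1)! = 1/8  (running -1/24)
⟨..|..⟩ = √(288/35)·(-1/24) = -0.119523

-0.119523  (= −√(1/70))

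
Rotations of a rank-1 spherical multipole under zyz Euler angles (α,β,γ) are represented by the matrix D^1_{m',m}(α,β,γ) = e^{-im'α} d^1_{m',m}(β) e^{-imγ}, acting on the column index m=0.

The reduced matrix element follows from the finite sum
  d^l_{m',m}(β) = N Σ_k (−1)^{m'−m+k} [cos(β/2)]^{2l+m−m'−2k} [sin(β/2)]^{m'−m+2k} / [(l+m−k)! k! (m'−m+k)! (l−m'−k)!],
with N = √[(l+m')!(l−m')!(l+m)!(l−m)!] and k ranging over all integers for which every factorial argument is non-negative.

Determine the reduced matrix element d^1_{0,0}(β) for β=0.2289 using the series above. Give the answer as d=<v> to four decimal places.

d=0.9739

d^1_{0,0}(β=0.2289) via the finite sum:
With c≡cos(β/2)=0.993458 and s≡sin(β/2)=0.114200, N=[1·1·1·1]^{1/2}=1.000000
The bounds max(0,m−m')=0 and min(l+m,l−m')=1 give 2 terms
  k=0: (−1)^0·1.0000/(1)·0.9935^2·0.1142^0 = +0.986958
  k=1: (−1)^1·1.0000/(1)·0.9935^0·0.1142^2 = -0.013042
d^1_{0,0}(0.2289) = +0.986958 -0.013042 = +0.973917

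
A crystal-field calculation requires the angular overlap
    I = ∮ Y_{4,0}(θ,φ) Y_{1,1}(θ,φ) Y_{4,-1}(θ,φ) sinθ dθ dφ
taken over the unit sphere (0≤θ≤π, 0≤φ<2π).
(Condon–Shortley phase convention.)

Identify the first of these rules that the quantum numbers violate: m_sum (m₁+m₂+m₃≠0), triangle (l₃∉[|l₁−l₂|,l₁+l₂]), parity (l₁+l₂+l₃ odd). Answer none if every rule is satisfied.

parity

azimuthal sum: 0 + 1 − 1 = 0  ✓
3 ≤ 4 ≤ 5 (triangle on l)  ✓
L = 4 + 1 + 4 = 9 (odd)  ✗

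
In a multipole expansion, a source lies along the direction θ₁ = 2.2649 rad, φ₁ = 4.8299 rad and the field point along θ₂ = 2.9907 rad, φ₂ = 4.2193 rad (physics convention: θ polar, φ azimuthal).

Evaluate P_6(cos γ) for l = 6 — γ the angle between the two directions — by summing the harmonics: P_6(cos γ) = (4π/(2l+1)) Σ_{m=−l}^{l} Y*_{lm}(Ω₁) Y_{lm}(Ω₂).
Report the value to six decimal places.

Summing Y*_{l m}(θ₁,φ₁)·Y_{l m}(θ₂,φ₂) over m ∈ [−6, 6]; prefactor 4π/(2·6+1) = 0.966644:
  m=-6: Y*=-0.075862-0.064558i  Y=+0.000005-0.000001i  product -0.000000-0.000000i
  m=-5: Y*=-0.159196+0.239026i  Y=+0.000079+0.000099i  product -0.000036+0.000003i
  m=-4: Y*=+0.388726+0.197481i  Y=-0.000694+0.001635i  product -0.000593+0.000498i
  m=-3: Y*=+0.098086-0.266609i  Y=-0.016885+0.001550i  product -0.001243+0.004654i
  m=-2: Y*=+0.157153+0.037630i  Y=-0.060648-0.091643i  product -0.006083-0.016684i
  m=-1: Y*=+0.041569-0.352115i  Y=+0.208759-0.388488i  product -0.128114-0.089656i
  m=+0: Y*=+0.066636-0.000000i  Y=+0.787887+0.000000i  product +0.052501+0.000000i
  m=+1: Y*=-0.041569-0.352115i  Y=-0.208759-0.388488i  product -0.128114+0.089656i
  m=+2: Y*=+0.157153-0.037630i  Y=-0.060648+0.091643i  product -0.006083+0.016684i
  m=+3: Y*=-0.098086-0.266609i  Y=+0.016885+0.001550i  product -0.001243-0.004654i
  m=+4: Y*=+0.388726-0.197481i  Y=-0.000694-0.001635i  product -0.000593-0.000498i
  m=+5: Y*=+0.159196+0.239026i  Y=-0.000079+0.000099i  product -0.000036-0.000003i
  m=+6: Y*=-0.075862+0.064558i  Y=+0.000005+0.000001i  product -0.000000+0.000000i
Total Σ_m = -0.219638+0.000000i. Multiply by 0.966644: -0.212312+0.000000i. P_6(cos γ) = -0.212312

-0.212312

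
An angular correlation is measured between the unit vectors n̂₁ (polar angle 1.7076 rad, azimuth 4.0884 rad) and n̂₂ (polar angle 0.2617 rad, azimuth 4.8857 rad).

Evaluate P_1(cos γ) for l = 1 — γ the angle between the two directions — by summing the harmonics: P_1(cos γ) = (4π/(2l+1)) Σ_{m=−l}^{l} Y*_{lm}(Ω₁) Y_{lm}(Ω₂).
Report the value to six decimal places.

0.047332

Addition theorem: P_1(cos γ) = (4π/3) Σ_m Y*_{lm}(Ω₁) Y_{lm}(Ω₂), m = −1…1:
  m=-1: (-0.19998 - 0.27777j) × (0.01541 + 0.08805j) = 0.02137 - 0.02189j  (running Σ = 0.02137 - 0.02189j)
  m=0: (-0.06663 + 0.00000j) × (0.47197 + 0.00000j) = -0.03145 + 0.00000j  (running Σ = -0.01007 - 0.02189j)
  m=1: (0.19998 - 0.27777j) × (-0.01541 + 0.08805j) = 0.02137 + 0.02189j  (running Σ = 0.01130 + 0.00000j)
Total Σ_m = 0.01130 + 0.00000j. Multiply by 4.188790: 0.04733 + 0.00000j. P_1(cos γ) = 0.047332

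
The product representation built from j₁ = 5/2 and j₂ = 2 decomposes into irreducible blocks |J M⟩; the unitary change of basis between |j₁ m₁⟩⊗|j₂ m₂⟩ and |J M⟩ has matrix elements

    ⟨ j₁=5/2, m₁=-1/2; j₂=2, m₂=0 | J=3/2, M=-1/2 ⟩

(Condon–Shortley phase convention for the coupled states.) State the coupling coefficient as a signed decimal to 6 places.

+√(2/35) = +0.239046

j₁+j₂−J=3  J+j₁−j₂=2  J−j₁+j₂=1  j₁+j₂+J+1=7
(j₁±m₁, j₂±m₂, J±M) = (2,3,2,2,1,2)
P² = 32/35
sum k=1..2:
  [1] −1/4 = -1/4
  [2] +1/2 = 1/2
S = 1/4
C² = P²·S² = 2/35 ; C = +0.239046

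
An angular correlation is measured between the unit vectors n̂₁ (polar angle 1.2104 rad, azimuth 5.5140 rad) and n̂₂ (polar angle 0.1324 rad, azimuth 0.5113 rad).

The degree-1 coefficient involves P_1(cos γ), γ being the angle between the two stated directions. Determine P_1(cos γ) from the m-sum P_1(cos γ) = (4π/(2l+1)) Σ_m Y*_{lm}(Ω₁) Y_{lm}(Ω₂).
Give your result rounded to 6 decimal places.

Summing Y*_{l m}(θ₁,φ₁)·Y_{l m}(θ₂,φ₂) over m ∈ [−1, 1]; prefactor 4π/(2·1+1) = 4.188790:
  [-1]  conj(Y_{1,-1})(Ω₁) = +0.232283-0.224870i ; Y_{1,-1}(Ω₂) = +0.039777-0.022317i ; Δ = +0.004221-0.014129i
  [+0]  conj(Y_{1,0})(Ω₁) = +0.172303-0.000000i ; Y_{1,0}(Ω₂) = +0.484326+0.000000i ; Δ = +0.083451+0.000000i
  [+1]  conj(Y_{1,1})(Ω₁) = -0.232283-0.224870i ; Y_{1,1}(Ω₂) = -0.039777-0.022317i ; Δ = +0.004221+0.014129i
Σ over m = +0.091893+0.000000i; ×(4π/3) → +0.384920+0.000000i. Real part: 0.384920

0.384920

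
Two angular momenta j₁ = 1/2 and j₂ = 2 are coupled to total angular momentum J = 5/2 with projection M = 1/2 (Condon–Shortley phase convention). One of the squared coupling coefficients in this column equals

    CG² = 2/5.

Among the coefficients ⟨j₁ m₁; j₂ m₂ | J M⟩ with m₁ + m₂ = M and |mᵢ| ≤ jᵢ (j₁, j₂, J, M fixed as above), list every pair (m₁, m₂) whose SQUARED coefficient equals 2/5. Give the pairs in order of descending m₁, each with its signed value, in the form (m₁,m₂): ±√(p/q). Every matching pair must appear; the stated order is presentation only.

Admissible pairs with m₁+m₂ = M = 1/2: (-1/2,1), (1/2,0)
  (m₁,m₂)=(1/2,0): CG² = 3/5, CG = +√(3/5)
  (m₁,m₂)=(-1/2,1): CG² = 2/5, CG = +√(2/5)   ← matches the target
Pairs with CG² = 2/5: (-1/2,1): +√(2/5)

(-1/2,1): +√(2/5)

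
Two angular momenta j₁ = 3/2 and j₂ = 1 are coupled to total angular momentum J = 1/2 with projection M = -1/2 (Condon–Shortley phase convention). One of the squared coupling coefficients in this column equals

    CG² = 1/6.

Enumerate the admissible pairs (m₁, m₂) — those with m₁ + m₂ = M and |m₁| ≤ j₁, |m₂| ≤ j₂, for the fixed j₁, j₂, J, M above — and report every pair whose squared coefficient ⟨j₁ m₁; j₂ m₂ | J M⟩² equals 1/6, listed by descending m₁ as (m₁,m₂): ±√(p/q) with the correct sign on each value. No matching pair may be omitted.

Admissible pairs with m₁+m₂ = M = -1/2: (-3/2,1), (-1/2,0), (1/2,-1)
  (m₁,m₂)=(1/2,-1): CG² = 1/6, CG = +√(1/6)   ← matches the target
  (m₁,m₂)=(-1/2,0): CG² = 1/3, CG = −√(1/3)
  (m₁,m₂)=(-3/2,1): CG² = 1/2, CG = +√(1/2)
Pairs with CG² = 1/6: (1/2,-1): +√(1/6)

(1/2,-1): +√(1/6)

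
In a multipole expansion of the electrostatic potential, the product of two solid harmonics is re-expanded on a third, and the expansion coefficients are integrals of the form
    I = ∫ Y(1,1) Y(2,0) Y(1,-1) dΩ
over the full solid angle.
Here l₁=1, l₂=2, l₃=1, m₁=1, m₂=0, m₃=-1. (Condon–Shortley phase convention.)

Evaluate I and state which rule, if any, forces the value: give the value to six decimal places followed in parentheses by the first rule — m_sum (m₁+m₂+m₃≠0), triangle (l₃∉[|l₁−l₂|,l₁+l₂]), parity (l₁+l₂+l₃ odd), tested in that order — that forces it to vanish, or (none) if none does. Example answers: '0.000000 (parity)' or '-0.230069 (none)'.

m-sum 0 ✓  L=4 even ✓  1≤1≤3 ✓
Π(2lᵢ+1) = 3×5×3 = 45
triangle coeff Δ(1,2,1) = 1/30
Σ_t [1,1]: t=1:−1/1 = -1/1
(3j)²=2/15 [(1 2 1; 0 0 0)], sign=+1
Σ_t [0,0]: t=0:+1/4 = 1/4
(3j)²=1/30 [(1 2 1; 1 0 -1)], sign=+1
⇒ 4πI² = 1/5
I = (+1)√(1/5/(4π)) = 0.12615663
No selection rule forces the value: the integral is nonzero (none).

0.126157 (none)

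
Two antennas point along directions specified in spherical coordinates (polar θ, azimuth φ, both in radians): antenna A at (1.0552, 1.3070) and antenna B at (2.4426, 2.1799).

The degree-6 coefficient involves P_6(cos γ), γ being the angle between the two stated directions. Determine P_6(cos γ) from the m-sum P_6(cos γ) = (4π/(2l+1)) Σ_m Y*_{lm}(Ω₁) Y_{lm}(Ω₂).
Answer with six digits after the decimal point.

Addition theorem: P_6(cos γ) = (4π/13) Σ_m Y*_{lm}(Ω₁) Y_{lm}(Ω₂), m = −6…6:
  [-6]  conj(Y_{6,-6})(Ω₁) = (0.002510, 0.209461) ; Y_{6,-6}(Ω₂) = (0.029871, -0.016828) ; Δ = (0.003600, 0.006215)
  [-5]  conj(Y_{6,-5})(Ω₁) = (0.398275, 0.102467) ; Y_{6,-5}(Ω₂) = (0.013554, -0.140640) ; Δ = (0.019809, -0.054625)
  [-4]  conj(Y_{6,-4})(Ω₁) = (0.168721, -0.297700) ; Y_{6,-4}(Ω₂) = (-0.253616, -0.215873) ; Δ = (-0.107056, 0.039079)
  [-3]  conj(Y_{6,-3})(Ω₁) = (0.049025, 0.048441) ; Y_{6,-3}(Ω₂) = (-0.442745, 0.116129) ; Δ = (-0.027331, -0.015754)
  [-2]  conj(Y_{6,-2})(Ω₁) = (0.303645, -0.176930) ; Y_{6,-2}(Ω₂) = (-0.083054, 0.225712) ; Δ = (0.014716, 0.083231)
  [-1]  conj(Y_{6,-1})(Ω₁) = (-0.015796, -0.058485) ; Y_{6,-1}(Ω₂) = (-0.144905, -0.207724) ; Δ = (-0.009860, 0.011756)
  [+0]  conj(Y_{6,0})(Ω₁) = (0.332367, -0.000000) ; Y_{6,0}(Ω₂) = (-0.327697, 0.000000) ; Δ = (-0.108916, 0.000000)
  [+1]  conj(Y_{6,1})(Ω₁) = (0.015796, -0.058485) ; Y_{6,1}(Ω₂) = (0.144905, -0.207724) ; Δ = (-0.009860, -0.011756)
  [+2]  conj(Y_{6,2})(Ω₁) = (0.303645, 0.176930) ; Y_{6,2}(Ω₂) = (-0.083054, -0.225712) ; Δ = (0.014716, -0.083231)
  [+3]  conj(Y_{6,3})(Ω₁) = (-0.049025, 0.048441) ; Y_{6,3}(Ω₂) = (0.442745, 0.116129) ; Δ = (-0.027331, 0.015754)
  [+4]  conj(Y_{6,4})(Ω₁) = (0.168721, 0.297700) ; Y_{6,4}(Ω₂) = (-0.253616, 0.215873) ; Δ = (-0.107056, -0.039079)
  [+5]  conj(Y_{6,5})(Ω₁) = (-0.398275, 0.102467) ; Y_{6,5}(Ω₂) = (-0.013554, -0.140640) ; Δ = (0.019809, 0.054625)
  [+6]  conj(Y_{6,6})(Ω₁) = (0.002510, -0.209461) ; Y_{6,6}(Ω₂) = (0.029871, 0.016828) ; Δ = (0.003600, -0.006215)
Accumulated sum (-0.321159, 0.000000); after 4π/(2l+1) scaling, (-0.310446, 0.000000) ⇒ P_6 = -0.310446

-0.310446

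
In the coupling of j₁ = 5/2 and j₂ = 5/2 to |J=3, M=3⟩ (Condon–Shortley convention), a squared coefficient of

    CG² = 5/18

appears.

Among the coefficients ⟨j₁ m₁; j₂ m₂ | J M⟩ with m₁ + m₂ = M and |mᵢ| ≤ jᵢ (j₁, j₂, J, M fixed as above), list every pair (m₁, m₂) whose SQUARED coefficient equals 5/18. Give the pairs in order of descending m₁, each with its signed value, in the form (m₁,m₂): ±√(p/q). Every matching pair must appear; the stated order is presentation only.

(5/2,1/2): +√(5/18); (1/2,5/2): +√(5/18)

Admissible pairs with m₁+m₂ = M = 3: (1/2,5/2), (3/2,3/2), (5/2,1/2)
  (m₁,m₂)=(5/2,1/2): CG² = 5/18, CG = +√(5/18)   ← matches the target
  (m₁,m₂)=(3/2,3/2): CG² = 4/9, CG = −√(4/9)
  (m₁,m₂)=(1/2,5/2): CG² = 5/18, CG = +√(5/18)   ← matches the target
Pairs with CG² = 5/18: (5/2,1/2): +√(5/18); (1/2,5/2): +√(5/18)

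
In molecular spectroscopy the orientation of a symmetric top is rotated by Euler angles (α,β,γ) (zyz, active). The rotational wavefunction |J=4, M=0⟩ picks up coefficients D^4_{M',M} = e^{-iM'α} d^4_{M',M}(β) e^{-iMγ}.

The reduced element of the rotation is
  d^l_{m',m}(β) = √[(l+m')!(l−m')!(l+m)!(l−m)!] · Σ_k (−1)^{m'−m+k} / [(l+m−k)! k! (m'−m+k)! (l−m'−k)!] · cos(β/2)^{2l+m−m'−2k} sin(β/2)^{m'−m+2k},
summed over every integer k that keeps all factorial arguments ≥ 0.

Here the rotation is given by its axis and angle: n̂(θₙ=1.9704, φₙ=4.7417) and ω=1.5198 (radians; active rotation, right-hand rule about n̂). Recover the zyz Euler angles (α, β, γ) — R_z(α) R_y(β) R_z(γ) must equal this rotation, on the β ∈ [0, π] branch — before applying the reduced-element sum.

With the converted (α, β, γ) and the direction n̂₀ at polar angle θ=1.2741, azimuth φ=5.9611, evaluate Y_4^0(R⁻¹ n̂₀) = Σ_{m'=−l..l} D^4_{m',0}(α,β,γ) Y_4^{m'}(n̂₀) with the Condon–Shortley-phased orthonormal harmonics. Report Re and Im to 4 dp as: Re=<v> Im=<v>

Re=0.0852 Im=0.0000

Axis–angle → zyz. n̂ = (sinθₙcosφₙ, sinθₙsinφₙ, cosθₙ) = (+0.026998, -0.920820, -0.389053), ω = 1.5198.
R = I cosω + sinω [n̂]ₓ + (1−cosω) n̂n̂ᵀ gives
  R = [+0.051666, +0.364955, -0.929591; -0.412140, +0.855661, +0.313024; +0.909654, +0.366949, +0.194621]
β = atan2(√(R₁₃²+R₂₃²), R₃₃) = 1.374925; α = atan2(R₂₃, R₁₃) mod 2π = 2.816786; γ = atan2(R₃₂, −R₃₁) mod 2π = 2.758164
Need the full column D^4_{m',0} for m'=−4..4 at α=2.8168, β=1.3749, γ=2.7582.
cos(β/2)=0.772859, sin(β/2)=0.634578
d^4_{-4,0}: single k=4 term ⇒ +0.484050;  D = +0.129843-0.466310i
d^4_{-3,0}: k∈[3..4] ⇒ +0.833719 -0.562069 = +0.271650;  D = -0.152571+0.224757i
d^4_{-2,0}: k∈[2..4] ⇒ +0.814127 -1.463629 +0.370026 = -0.279476;  D = -0.222551+0.169049i
d^4_{-1,0}: k∈[1..4] ⇒ +0.467413 -1.890698 +1.274654 -0.143222 = -0.291854;  D = +0.276593-0.093138i
d^4_{0,0}: k∈[0..4] ⇒ +0.127292 -1.373064 +2.082780 -0.624067 +0.026295 = +0.239237;  D = +0.239237+0.000000i
d^4_{1,0}: k∈[0..3] ⇒ -0.467413 +1.890698 -1.274654 +0.143222 = +0.291854;  D = -0.276593-0.093138i
d^4_{2,0}: k∈[0..2] ⇒ +0.814127 -1.463629 +0.370026 = -0.279476;  D = -0.222551-0.169049i
d^4_{3,0}: k∈[0..1] ⇒ -0.833719 +0.562069 = -0.271650;  D = +0.152571+0.224757i
d^4_{4,0}: single k=0 term ⇒ +0.484050;  D = +0.129843+0.466310i
Y_4^{m'}(θ=1.2741,φ=5.9611) and Σ D·Y over m':
  (+0.1298-0.4663i)·(+0.1032+0.3554i)  (-0.1526+0.2248i)·(+0.1819+0.2633i)  (-0.2226+0.1690i)·(-0.0983-0.0738i)  (+0.2766-0.0931i)·(-0.3013-0.1006i)  (+0.2392+0.0000i)·(+0.0731+0.0000i)  (-0.2766-0.0931i)·(+0.3013-0.1006i)  (-0.2226-0.1690i)·(-0.0983+0.0738i)  (+0.1526+0.2248i)·(-0.1819+0.2633i)  (+0.1298+0.4663i)·(+0.1032-0.3554i)
Y_4^0(R⁻¹ n̂) = +0.085173+0.000000i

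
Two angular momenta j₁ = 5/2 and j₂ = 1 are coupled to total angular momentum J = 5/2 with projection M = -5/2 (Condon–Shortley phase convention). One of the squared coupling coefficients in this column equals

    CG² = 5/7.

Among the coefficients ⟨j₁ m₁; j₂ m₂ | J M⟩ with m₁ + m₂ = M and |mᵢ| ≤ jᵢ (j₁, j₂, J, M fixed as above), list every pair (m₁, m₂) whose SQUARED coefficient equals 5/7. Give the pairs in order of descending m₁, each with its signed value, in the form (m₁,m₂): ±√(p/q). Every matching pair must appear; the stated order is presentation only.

Admissible pairs with m₁+m₂ = M = -5/2: (-5/2,0), (-3/2,-1)
  (m₁,m₂)=(-3/2,-1): CG² = 2/7, CG = +√(2/7)
  (m₁,m₂)=(-5/2,0): CG² = 5/7, CG = −√(5/7)   ← matches the target
Pairs with CG² = 5/7: (-5/2,0): −√(5/7)

(-5/2,0): −√(5/7)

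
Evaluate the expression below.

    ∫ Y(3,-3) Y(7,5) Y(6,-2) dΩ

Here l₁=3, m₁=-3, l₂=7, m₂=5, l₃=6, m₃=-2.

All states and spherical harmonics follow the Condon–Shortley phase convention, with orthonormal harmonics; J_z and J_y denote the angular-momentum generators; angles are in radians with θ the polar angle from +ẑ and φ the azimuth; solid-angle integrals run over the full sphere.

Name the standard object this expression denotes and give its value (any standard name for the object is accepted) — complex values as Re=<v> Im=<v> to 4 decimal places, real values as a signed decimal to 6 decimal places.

This is a Gaunt coefficient — the integral of a triple product of spherical harmonics over the sphere.
Rules hold: Σm=0, L=16 even, 4≤6≤10.
N = 7·15·13 = 1365
Δ = 4!·2!·10!/17! = 1/2042040
Racah Σ t=1..3: t=1:−1/207360 t=2:+1/57600 t=3:−1/207360 = 1/129600
⇒ 3j(3 7 6; 0 0 0)² = 168/12155, sgn +1
Racah Σ t=4..4: t=4:+1/3870720 = 1/3870720
⇒ 3j(3 7 6; -3 5 -2)² = 135/6188, sgn +1
4πI² = N·(3j₀)²·(3jₘ)² = 17010/41327
I = +1·√(0.411595/4π) = 0.18097988

Gaunt coefficient, +0.180980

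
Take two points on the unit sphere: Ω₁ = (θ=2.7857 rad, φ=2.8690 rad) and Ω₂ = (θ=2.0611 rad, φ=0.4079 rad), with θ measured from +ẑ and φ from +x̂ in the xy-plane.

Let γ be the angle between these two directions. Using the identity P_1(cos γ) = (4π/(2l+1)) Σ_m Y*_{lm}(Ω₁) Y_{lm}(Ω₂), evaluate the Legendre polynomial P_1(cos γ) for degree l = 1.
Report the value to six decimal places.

Summing Y*_{l m}(θ₁,φ₁)·Y_{l m}(θ₂,φ₂) over m ∈ [−1, 1]; prefactor 4π/(2·1+1) = 4.188790:
  m=-1: (-0.11593 + 0.03241j) × (0.27979 - 0.12091j) = -0.02852 + 0.02308j  (running Σ = -0.02852 + 0.02308j)
  m=0: (-0.45798 + 0.00000j) × (-0.23008 + 0.00000j) = 0.10537 + 0.00000j  (running Σ = 0.07685 + 0.02308j)
  m=1: (0.11593 + 0.03241j) × (-0.27979 - 0.12091j) = -0.02852 - 0.02308j  (running Σ = 0.04834 + 0.00000j)
Accumulated sum 0.04834 + 0.00000j; after 4π/(2l+1) scaling, 0.20247 + 0.00000j ⇒ P_1 = 0.202471

0.202471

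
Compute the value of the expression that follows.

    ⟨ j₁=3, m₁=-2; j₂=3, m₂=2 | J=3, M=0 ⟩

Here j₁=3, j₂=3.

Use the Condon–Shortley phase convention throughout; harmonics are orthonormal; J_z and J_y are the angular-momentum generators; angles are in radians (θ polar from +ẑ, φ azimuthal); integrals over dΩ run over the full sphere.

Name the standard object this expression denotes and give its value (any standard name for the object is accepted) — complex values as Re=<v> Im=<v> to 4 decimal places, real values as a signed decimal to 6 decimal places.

This is a Clebsch–Gordan (vector-coupling) coefficient.
j₁+j₂−J=3  J+j₁−j₂=3  J−j₁+j₂=3  j₁+j₂+J+1=10
(j₁±m₁, j₂±m₂, J±M) = (1,5,5,1,3,3)
P² = 216
sum k=2..3:
  [2] +1/72 = 1/72
  [3] −1/24 = -1/24
S = -1/36
C² = P²·S² = 1/6 ; C = -0.408248

Clebsch–Gordan coefficient, −√(1/6) ≈ -0.408248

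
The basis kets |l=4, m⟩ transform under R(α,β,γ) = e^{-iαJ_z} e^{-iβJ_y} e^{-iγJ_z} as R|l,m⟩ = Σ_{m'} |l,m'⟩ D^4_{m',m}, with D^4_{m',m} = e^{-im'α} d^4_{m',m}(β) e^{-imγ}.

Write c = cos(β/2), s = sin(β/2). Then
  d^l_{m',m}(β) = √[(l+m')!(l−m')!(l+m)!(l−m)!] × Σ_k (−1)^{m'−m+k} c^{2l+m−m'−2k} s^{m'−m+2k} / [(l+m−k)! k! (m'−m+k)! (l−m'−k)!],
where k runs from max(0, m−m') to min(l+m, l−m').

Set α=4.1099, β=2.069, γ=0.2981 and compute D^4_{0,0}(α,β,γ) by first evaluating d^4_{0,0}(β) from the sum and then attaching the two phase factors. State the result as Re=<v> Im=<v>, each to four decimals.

First d^4_{0,0}(β=2.0690), then the phase factors e^{-i(0)α} and e^{-i(0)γ}:
Half-angle: c=0.510956, s=0.859607. N=√(24·24·24·24)=576.000000
The bounds max(0,m−m')=0 and min(l+m,l−m')=4 give 5 terms
  k=0: (−1)^0·576.0000/(576)·0.5110^8·0.8596^0 = +0.004646
  k=1: (−1)^1·576.0000/(36)·0.5110^6·0.8596^2 = -0.210387
  k=2: (−1)^2·576.0000/(16)·0.5110^4·0.8596^4 = +1.339786
  k=3: (−1)^3·576.0000/(36)·0.5110^2·0.8596^6 = -1.685335
  k=4: (−1)^4·576.0000/(576)·0.5110^0·0.8596^8 = +0.298126
d^4_{0,0}(2.0690) = +0.004646 -0.210387 +1.339786 -1.685335 +0.298126 = -0.253165
Attach z-rotation phases: D = e^{-i(0)(4.1099)}·(-0.253165)·e^{-i(0)(0.2981)} = -0.253165+0.000000i

Re=-0.2532 Im=0.0000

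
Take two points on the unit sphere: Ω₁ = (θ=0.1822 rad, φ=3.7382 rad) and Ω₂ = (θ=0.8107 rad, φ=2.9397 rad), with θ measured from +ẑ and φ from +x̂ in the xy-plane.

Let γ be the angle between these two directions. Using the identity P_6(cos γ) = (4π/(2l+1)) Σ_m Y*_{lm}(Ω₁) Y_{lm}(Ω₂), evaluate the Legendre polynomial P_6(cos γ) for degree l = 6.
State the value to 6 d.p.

-0.331377

Term-by-term m-sum for l=6 (normalisation 4π/13 = 0.966644):
  term(m=-6) = 0.00000 - 0.00000j   from Y*(Ω₁)=-0.00002 - 0.00001j, Y(Ω₂)=0.02463 + 0.06555j
  term(m=-5) = -0.00005 - 0.00006j   from Y*(Ω₁)=0.00032 - 0.00005j, Y(Ω₂)=-0.12274 - 0.19520j
  term(m=-4) = -0.00154 - 0.00008j   from Y*(Ω₁)=-0.00270 + 0.00254j, Y(Ω₂)=0.28730 + 0.30033j
  term(m=-3) = -0.00812 + 0.00750j   from Y*(Ω₁)=0.00633 - 0.02842j, Y(Ω₂)=-0.31210 - 0.21613j
  term(m=-2) = 0.00008 - 0.00286j   from Y*(Ω₁)=0.05700 + 0.14373j, Y(Ω₂)=-0.01703 - 0.00728j
  term(m=-1) = -0.13035 - 0.13381j   from Y*(Ω₁)=-0.41622 - 0.28268j, Y(Ω₂)=0.36374 + 0.07445j
  term(m=+0) = -0.06286 + 0.00000j   from Y*(Ω₁)=0.69186 + 0.00000j, Y(Ω₂)=-0.09085 + 0.00000j
  term(m=+1) = -0.13035 + 0.13381j   from Y*(Ω₁)=0.41622 - 0.28268j, Y(Ω₂)=-0.36374 + 0.07445j
  term(m=+2) = 0.00008 + 0.00286j   from Y*(Ω₁)=0.05700 - 0.14373j, Y(Ω₂)=-0.01703 + 0.00728j
  term(m=+3) = -0.00812 - 0.00750j   from Y*(Ω₁)=-0.00633 - 0.02842j, Y(Ω₂)=0.31210 - 0.21613j
  term(m=+4) = -0.00154 + 0.00008j   from Y*(Ω₁)=-0.00270 - 0.00254j, Y(Ω₂)=0.28730 - 0.30033j
  term(m=+5) = -0.00005 + 0.00006j   from Y*(Ω₁)=-0.00032 - 0.00005j, Y(Ω₂)=0.12274 - 0.19520j
  term(m=+6) = 0.00000 + 0.00000j   from Y*(Ω₁)=-0.00002 + 0.00001j, Y(Ω₂)=0.02463 - 0.06555j
Total Σ_m = -0.34281 + 0.00000j. Multiply by 0.966644: -0.33138 + 0.00000j. P_6(cos γ) = -0.331377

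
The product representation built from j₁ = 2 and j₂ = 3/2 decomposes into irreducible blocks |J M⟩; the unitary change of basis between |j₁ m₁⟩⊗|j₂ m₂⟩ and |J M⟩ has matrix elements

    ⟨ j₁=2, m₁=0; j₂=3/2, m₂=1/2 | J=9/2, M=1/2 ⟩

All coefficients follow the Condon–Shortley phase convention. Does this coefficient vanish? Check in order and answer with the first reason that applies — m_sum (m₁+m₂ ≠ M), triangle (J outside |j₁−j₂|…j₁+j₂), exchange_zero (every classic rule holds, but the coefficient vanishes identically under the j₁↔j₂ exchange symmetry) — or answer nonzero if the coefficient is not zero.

triangle

m-sum: m₁+m₂ = 0+1/2 = 1/2, M = 1/2  ✓
triangle: need |j₁−j₂| ≤ J ≤ j₁+j₂, i.e. J ∈ [1/2, 7/2]; J = 9/2 is outside ✗ ⇒ coefficient is 0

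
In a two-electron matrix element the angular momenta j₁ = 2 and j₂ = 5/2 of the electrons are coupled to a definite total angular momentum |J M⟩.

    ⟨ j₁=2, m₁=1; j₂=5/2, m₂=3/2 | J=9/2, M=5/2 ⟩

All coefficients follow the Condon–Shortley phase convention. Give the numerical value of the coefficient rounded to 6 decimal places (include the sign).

triangle: 0!×4!×5!/10! = 2880/3628800
(j±m)!: 3!×1!×4!×1!×7!×2! = 1451520
prefactor² = (2J+1)×Δ×N² = 11520
  k=0: +1/(0!×0!×1!×4!×3!×1!) = 1/144
Σ = 1/144  ⇒  CG² = 11520×(1/144)² = 5/9
CG = +√(5/9) = +0.745356

+0.745356  (= +√(5/9))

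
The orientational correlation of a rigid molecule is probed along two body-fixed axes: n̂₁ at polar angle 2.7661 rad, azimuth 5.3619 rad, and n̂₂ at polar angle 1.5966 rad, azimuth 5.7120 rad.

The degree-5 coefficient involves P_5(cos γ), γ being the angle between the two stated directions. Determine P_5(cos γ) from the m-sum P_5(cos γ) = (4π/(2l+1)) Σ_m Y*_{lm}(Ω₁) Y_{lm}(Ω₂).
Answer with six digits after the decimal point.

0.306725

Expand P_5 via completeness: Σ_{m} conj(Y_{5,m}) at Ω₁ times Y_{5,m} at Ω₂ —
  [-5]  conj(Y_{5,-5})(Ω₁) = -0.00033 + 0.00306j ; Y_{5,-5}(Ω₂) = -0.44458 + 0.13057j ; Δ = -0.00025 - 0.00140j
  [-4]  conj(Y_{5,-4})(Ω₁) = 0.02114 - 0.01277j ; Y_{5,-4}(Ω₂) = 0.02476 - 0.02858j ; Δ = 0.00016 - 0.00092j
  [-3]  conj(Y_{5,-3})(Ω₁) = -0.10768 - 0.04273j ; Y_{5,-3}(Ω₂) = 0.04888 - 0.34003j ; Δ = -0.01979 + 0.03453j
  [-2]  conj(Y_{5,-2})(Ω₁) = 0.09088 + 0.32612j ; Y_{5,-2}(Ω₂) = 0.01812 + 0.03967j ; Δ = -0.01129 + 0.00951j
  [-1]  conj(Y_{5,-1})(Ω₁) = 0.32777 - 0.43160j ; Y_{5,-1}(Ω₂) = 0.26684 + 0.17148j ; Δ = 0.16148 - 0.05896j
  [+0]  conj(Y_{5,0})(Ω₁) = -0.17496 + 0.00000j ; Y_{5,0}(Ω₂) = -0.04512 + 0.00000j ; Δ = 0.00789 + 0.00000j
  [+1]  conj(Y_{5,1})(Ω₁) = -0.32777 - 0.43160j ; Y_{5,1}(Ω₂) = -0.26684 + 0.17148j ; Δ = 0.16148 + 0.05896j
  [+2]  conj(Y_{5,2})(Ω₁) = 0.09088 - 0.32612j ; Y_{5,2}(Ω₂) = 0.01812 - 0.03967j ; Δ = -0.01129 - 0.00951j
  [+3]  conj(Y_{5,3})(Ω₁) = 0.10768 - 0.04273j ; Y_{5,3}(Ω₂) = -0.04888 - 0.34003j ; Δ = -0.01979 - 0.03453j
  [+4]  conj(Y_{5,4})(Ω₁) = 0.02114 + 0.01277j ; Y_{5,4}(Ω₂) = 0.02476 + 0.02858j ; Δ = 0.00016 + 0.00092j
  [+5]  conj(Y_{5,5})(Ω₁) = 0.00033 + 0.00306j ; Y_{5,5}(Ω₂) = 0.44458 + 0.13057j ; Δ = -0.00025 + 0.00140j
Σ over m = 0.26849 - 0.00000j; ×(4π/11) → 0.30673 - 0.00000j. Real part: 0.306725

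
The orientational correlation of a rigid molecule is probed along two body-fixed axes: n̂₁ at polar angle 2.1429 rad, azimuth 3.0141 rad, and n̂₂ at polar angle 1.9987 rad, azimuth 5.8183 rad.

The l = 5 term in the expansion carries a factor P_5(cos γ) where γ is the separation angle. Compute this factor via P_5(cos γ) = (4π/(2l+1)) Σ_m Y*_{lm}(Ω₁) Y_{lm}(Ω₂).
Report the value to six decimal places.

-0.096122

Term-by-term m-sum for l=5 (normalisation 4π/11 = 1.142397):
  m=-5: (-0.156695, 0.116050) × (-0.198017, 0.211015) = (0.006540, -0.056045)  (running Σ = (0.006540, -0.056045))
  m=-4: (-0.346539, 0.193826) × (0.118842, -0.400080) = (0.036362, 0.161678)  (running Σ = (0.042902, 0.105633))
  m=-3: (-0.312450, 0.125695) × (0.025100, 0.141025) = (-0.025569, -0.040908)  (running Σ = (0.017334, 0.064725))
  m=-2: (0.075725, -0.019738) × (0.168299, 0.225560) = (0.017197, 0.013759)  (running Σ = (0.034530, 0.078483))
  m=-1: (0.347055, -0.044488) × (-0.205273, -0.102954) = (-0.075821, -0.026599)  (running Σ = (-0.041291, 0.051885))
  m=0: (0.006671, -0.000000) × (-0.233641, 0.000000) = (-0.001559, 0.000000)  (running Σ = (-0.042849, 0.051885))
  m=1: (-0.347055, -0.044488) × (0.205273, -0.102954) = (-0.075821, 0.026599)  (running Σ = (-0.118671, 0.078483))
  m=2: (0.075725, 0.019738) × (0.168299, -0.225560) = (0.017197, -0.013759)  (running Σ = (-0.101474, 0.064725))
  m=3: (0.312450, 0.125695) × (-0.025100, 0.141025) = (-0.025569, 0.040908)  (running Σ = (-0.127043, 0.105633))
  m=4: (-0.346539, -0.193826) × (0.118842, 0.400080) = (0.036362, -0.161678)  (running Σ = (-0.090680, -0.056045))
  m=5: (0.156695, 0.116050) × (0.198017, 0.211015) = (0.006540, 0.056045)  (running Σ = (-0.084140, 0.000000))
Σ over m = (-0.084140, 0.000000); ×(4π/11) → (-0.096122, 0.000000). Real part: -0.096122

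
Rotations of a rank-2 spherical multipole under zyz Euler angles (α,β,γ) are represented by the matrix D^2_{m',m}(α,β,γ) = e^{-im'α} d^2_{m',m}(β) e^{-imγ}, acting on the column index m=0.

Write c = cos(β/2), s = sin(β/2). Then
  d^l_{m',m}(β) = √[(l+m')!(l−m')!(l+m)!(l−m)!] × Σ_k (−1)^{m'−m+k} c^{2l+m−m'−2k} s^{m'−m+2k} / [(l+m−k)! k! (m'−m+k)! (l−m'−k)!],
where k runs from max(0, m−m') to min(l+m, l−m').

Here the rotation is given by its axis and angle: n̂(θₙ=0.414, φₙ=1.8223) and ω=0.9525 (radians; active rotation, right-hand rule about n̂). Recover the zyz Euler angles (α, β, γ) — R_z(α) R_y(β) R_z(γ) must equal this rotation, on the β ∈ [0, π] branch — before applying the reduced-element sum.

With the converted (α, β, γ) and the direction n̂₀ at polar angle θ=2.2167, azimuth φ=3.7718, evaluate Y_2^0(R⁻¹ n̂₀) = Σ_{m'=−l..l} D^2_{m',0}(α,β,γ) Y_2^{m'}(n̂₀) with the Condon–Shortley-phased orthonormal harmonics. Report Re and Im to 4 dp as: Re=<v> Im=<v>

Axis–angle → zyz. n̂ = (sinθₙcosφₙ, sinθₙsinφₙ, cosθₙ) = (-0.100110, +0.389619, +0.915519), ω = 0.9525.
R = I cosω + sinω [n̂]ₓ + (1−cosω) n̂n̂ᵀ gives
  R = [+0.583861, -0.762422, +0.278961; +0.729631, +0.643458, +0.231518; -0.356014, +0.068364, +0.931977]
β = atan2(√(R₁₃²+R₂₃²), R₃₃) = 0.370969; α = atan2(R₂₃, R₁₃) mod 2π = 0.692725; γ = atan2(R₃₂, −R₃₁) mod 2π = 0.189718
Need the full column D^2_{m',0} for m'=−2..2 at α=0.6927, β=0.3710, γ=0.1897.
cos(β/2)=0.982847, sin(β/2)=0.184423
d^2_{-2,0}: single k=2 term ⇒ +0.080478;  D = +0.014831+0.079099i
d^2_{-1,0}: k∈[1..2] ⇒ +0.428892 -0.015101 = +0.413791;  D = +0.318415+0.264262i
d^2_{0,0}: k∈[0..2] ⇒ +0.933133 -0.131420 +0.001157 = +0.802870;  D = +0.802870+0.000000i
d^2_{1,0}: k∈[0..1] ⇒ -0.428892 +0.015101 = -0.413791;  D = -0.318415+0.264262i
d^2_{2,0}: single k=0 term ⇒ +0.080478;  D = +0.014831-0.079099i
Y_2^{m'}(θ=2.2167,φ=3.7718) and Σ D·Y over m':
  (+0.0148+0.0791i)·(+0.0752-0.2346i)  (+0.3184+0.2643i)·(+0.3000-0.2188i)  (+0.8029+0.0000i)·(+0.0274+0.0000i)  (-0.3184+0.2643i)·(-0.3000-0.2188i)  (+0.0148-0.0791i)·(+0.0752+0.2346i)
Y_2^0(R⁻¹ n̂) = +0.368061-0.000000i

Re=0.3681 Im=0.0000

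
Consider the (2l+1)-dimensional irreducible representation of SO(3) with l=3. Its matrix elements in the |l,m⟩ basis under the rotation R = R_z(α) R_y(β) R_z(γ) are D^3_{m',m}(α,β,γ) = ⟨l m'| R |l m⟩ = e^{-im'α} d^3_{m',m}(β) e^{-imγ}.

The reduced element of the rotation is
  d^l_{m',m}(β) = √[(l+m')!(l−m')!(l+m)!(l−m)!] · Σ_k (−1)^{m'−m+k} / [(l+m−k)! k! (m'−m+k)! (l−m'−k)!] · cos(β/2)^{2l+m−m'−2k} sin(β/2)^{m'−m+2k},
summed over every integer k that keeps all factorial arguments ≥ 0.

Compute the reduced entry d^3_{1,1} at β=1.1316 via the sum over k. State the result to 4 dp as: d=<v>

d=-0.4525

d^3_{1,1}(β=1.1316) via the finite sum:
Half-angle: c=0.844160, s=0.536091. N=√(24·2·24·2)=48.000000
k: max(0,(1)−(1))=0 … min(3+(1),3−(1))=2
  k=0: (−1)^0·48.0000/(48)·0.8442^6·0.5361^0 = +0.361867
  k=1: (−1)^1·48.0000/(6)·0.8442^4·0.5361^2 = -1.167526
  k=2: (−1)^2·48.0000/(8)·0.8442^2·0.5361^4 = +0.353147
d^3_{1,1}(1.1316) = +0.361867 -1.167526 +0.353147 = -0.452512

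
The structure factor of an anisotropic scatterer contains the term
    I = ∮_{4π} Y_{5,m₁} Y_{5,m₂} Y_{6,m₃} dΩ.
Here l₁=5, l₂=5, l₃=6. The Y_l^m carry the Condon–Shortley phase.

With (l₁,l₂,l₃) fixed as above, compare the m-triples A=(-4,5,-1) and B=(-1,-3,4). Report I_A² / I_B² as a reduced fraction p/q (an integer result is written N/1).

315/169

Shared (l₁,l₂,l₃)=(5,5,6): N and (l;000)² cancel in I_A²/I_B².
A: Δ = 4!·6!·6!/17! = 1/28588560; Racah Σ t=4..4: t=4:+1/2073600 = 1/2073600; ⇒ 3j(5 5 6; -4 5 -1)² = 63/9724, sgn -1
B: Δ = 4!·6!·6!/17! = 1/28588560; Racah Σ t=0..2: t=0:+1/829440 t=1:−1/86400 t=2:+1/138240 = -13/4147200; ⇒ 3j(5 5 6; -1 -3 4)² = 13/3740, sgn -1
I_A²/I_B² = (63/9724)/(13/3740) = 315/169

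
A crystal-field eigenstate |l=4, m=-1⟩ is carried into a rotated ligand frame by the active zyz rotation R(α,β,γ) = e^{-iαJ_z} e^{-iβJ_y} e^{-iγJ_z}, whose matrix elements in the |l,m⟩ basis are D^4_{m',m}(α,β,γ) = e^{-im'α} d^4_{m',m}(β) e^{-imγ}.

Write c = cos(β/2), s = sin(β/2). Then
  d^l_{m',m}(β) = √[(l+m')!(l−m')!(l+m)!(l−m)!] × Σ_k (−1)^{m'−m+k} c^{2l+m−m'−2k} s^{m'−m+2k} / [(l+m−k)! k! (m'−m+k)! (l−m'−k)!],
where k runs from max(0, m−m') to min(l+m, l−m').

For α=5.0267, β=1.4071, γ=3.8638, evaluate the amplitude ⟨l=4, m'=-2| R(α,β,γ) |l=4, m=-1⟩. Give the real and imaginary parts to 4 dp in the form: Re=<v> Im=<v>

Re=-0.0783 Im=-0.3502

Split into d^4_{-2,-1}(β=1.4071) × two z-phases.
c=cos(1.407100/2)=0.762550, s=sin(1.407100/2)=0.646929; N=√[2·720·6·120]=1018.233765
k: max(0,(-1)−(-2))=1 … min(4+(-1),4−(-2))=3
  k=1: (−1)^0·1018.2338/(240)·0.7626^7·0.6469^1 = +0.411503
  k=2: (−1)^1·1018.2338/(48)·0.7626^5·0.6469^3 = -1.480875
  k=3: (−1)^2·1018.2338/(72)·0.7626^3·0.6469^5 = +0.710564
d^4_{-2,-1}(1.4071) = +0.411503 -1.480875 +0.710564 = -0.358809
D = (-0.808839-0.588031i)·(-0.358809)·(-0.750348-0.661043i) = -0.078291-0.350163i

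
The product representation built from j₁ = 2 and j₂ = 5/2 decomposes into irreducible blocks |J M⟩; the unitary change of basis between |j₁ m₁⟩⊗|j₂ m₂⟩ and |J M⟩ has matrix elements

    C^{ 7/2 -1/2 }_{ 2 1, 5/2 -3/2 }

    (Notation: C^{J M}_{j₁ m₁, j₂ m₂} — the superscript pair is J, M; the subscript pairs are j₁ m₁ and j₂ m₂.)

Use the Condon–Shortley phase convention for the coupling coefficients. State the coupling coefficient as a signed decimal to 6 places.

+√(121/315) ≈ +0.619780

√[8·1!3!4!/9! · 3!1!1!4!3!4!] = √(2304/35)
  +(−1)^0/∏(0,1,1,1,2,3)! = 1/12  (running 1/12)
  +(−1)^1/∏(1,0,0,0,3,4)! = -1/144  (running 11/144)
⟨..|..⟩ = √(2304/35)·(11/144) = +0.619780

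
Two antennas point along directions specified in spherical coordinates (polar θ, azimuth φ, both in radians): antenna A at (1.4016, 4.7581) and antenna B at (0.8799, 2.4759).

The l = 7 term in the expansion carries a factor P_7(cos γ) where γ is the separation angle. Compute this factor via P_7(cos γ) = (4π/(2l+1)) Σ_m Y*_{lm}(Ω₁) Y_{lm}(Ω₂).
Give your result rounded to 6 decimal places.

0.042486

Expand P_7 via completeness: Σ_{m} conj(Y_{7,m}) at Ω₁ times Y_{7,m} at Ω₂ —
  [-7]  conj(Y_{7,-7})(Ω₁) = -0.142221+0.429198i ; Y_{7,-7}(Ω₂) = +0.004240+0.080631i ; Δ = -0.035210-0.009648i
  [-6]  conj(Y_{7,-6})(Ω₁) = -0.278205-0.078275i ; Y_{7,-6}(Ω₂) = -0.164382-0.188091i ; Δ = +0.031009+0.065195i
  [-5]  conj(Y_{7,-5})(Ω₁) = -0.048848+0.209990i ; Y_{7,-5}(Ω₂) = +0.419402+0.079299i ; Δ = -0.037139+0.084197i
  [-4]  conj(Y_{7,-4})(Ω₁) = -0.301875-0.055819i ; Y_{7,-4}(Ω₂) = -0.333642+0.173199i ; Δ = +0.110386-0.033661i
  [-3]  conj(Y_{7,-3})(Ω₁) = -0.018013+0.130529i ; Y_{7,-3}(Ω₂) = -0.004637+0.010211i ; Δ = -0.001249-0.000789i
  [-2]  conj(Y_{7,-2})(Ω₁) = -0.305802-0.028035i ; Y_{7,-2}(Ω₂) = -0.085488-0.350229i ; Δ = +0.016324+0.109497i
  [-1]  conj(Y_{7,-1})(Ω₁) = -0.004489+0.098134i ; Y_{7,-1}(Ω₂) = +0.119127+0.093546i ; Δ = -0.009715+0.011270i
  [+0]  conj(Y_{7,0})(Ω₁) = -0.306036-0.000000i ; Y_{7,0}(Ω₂) = +0.320543+0.000000i ; Δ = -0.098098-0.000000i
  [+1]  conj(Y_{7,1})(Ω₁) = +0.004489+0.098134i ; Y_{7,1}(Ω₂) = -0.119127+0.093546i ; Δ = -0.009715-0.011270i
  [+2]  conj(Y_{7,2})(Ω₁) = -0.305802+0.028035i ; Y_{7,2}(Ω₂) = -0.085488+0.350229i ; Δ = +0.016324-0.109497i
  [+3]  conj(Y_{7,3})(Ω₁) = +0.018013+0.130529i ; Y_{7,3}(Ω₂) = +0.004637+0.010211i ; Δ = -0.001249+0.000789i
  [+4]  conj(Y_{7,4})(Ω₁) = -0.301875+0.055819i ; Y_{7,4}(Ω₂) = -0.333642-0.173199i ; Δ = +0.110386+0.033661i
  [+5]  conj(Y_{7,5})(Ω₁) = +0.048848+0.209990i ; Y_{7,5}(Ω₂) = -0.419402+0.079299i ; Δ = -0.037139-0.084197i
  [+6]  conj(Y_{7,6})(Ω₁) = -0.278205+0.078275i ; Y_{7,6}(Ω₂) = -0.164382+0.188091i ; Δ = +0.031009-0.065195i
  [+7]  conj(Y_{7,7})(Ω₁) = +0.142221+0.429198i ; Y_{7,7}(Ω₂) = -0.004240+0.080631i ; Δ = -0.035210+0.009648i
Total Σ_m = +0.050714+0.000000i. Multiply by 0.837758: +0.042486+0.000000i. P_7(cos γ) = 0.042486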